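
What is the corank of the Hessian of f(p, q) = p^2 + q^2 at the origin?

0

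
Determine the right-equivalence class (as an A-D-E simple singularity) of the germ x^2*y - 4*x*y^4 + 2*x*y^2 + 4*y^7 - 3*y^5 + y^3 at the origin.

The Hessian of f at 0 is [[0, 0], [0, 0]] with rank 0, so corank 2. A Groebner basis of the Jacobian ideal J(f) in C{x,y} is {-x*y/2 + y^4 - y^2/2, x*y^2 + y^3, x^2 + 9*x*y/2 + 7*y^2/2}; counting standard monomials gives mu = 6. Corank 2; j^3 = y*(x + y)^2 has shape L^2 M (L != M), so D-series; mu = 6 gives D_6.

D6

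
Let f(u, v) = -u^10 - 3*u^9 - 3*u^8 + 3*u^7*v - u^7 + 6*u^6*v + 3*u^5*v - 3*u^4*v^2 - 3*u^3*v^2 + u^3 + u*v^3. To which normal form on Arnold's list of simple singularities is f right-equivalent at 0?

E7

The Hessian of f at 0 has rank 0. Corank 2; j^3 = u^3 is a perfect cube, so E-series; the 4-jet and mu = 7 give E_7.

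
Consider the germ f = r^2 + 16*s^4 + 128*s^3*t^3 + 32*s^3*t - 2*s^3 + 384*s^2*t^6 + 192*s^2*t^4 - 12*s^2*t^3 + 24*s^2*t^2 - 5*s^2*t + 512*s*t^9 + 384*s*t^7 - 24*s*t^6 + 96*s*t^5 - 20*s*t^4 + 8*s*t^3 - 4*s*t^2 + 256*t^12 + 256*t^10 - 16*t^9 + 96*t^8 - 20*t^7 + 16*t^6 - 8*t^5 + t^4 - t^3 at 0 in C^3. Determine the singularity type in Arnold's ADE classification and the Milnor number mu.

The Hessian of f at 0 has rank 1. Corank 2; j^3 = -(s + t)^2*(2*s + t) has shape L^2 M (L != M), so D-series; mu = 5 gives D_5.

Type D5, Milnor number mu = 5.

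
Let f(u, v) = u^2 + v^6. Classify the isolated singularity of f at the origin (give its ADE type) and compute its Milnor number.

The Hessian of f at 0 is [[2, 0], [0, 0]] with rank 1, so corank 1. A Groebner basis of the Jacobian ideal J(f) in C{u,v} is {v^5, u}; counting standard monomials gives mu = 5. Corank 1: A-series; mu = 5 gives A_5.

Type A_{5}, Milnor number mu = 5.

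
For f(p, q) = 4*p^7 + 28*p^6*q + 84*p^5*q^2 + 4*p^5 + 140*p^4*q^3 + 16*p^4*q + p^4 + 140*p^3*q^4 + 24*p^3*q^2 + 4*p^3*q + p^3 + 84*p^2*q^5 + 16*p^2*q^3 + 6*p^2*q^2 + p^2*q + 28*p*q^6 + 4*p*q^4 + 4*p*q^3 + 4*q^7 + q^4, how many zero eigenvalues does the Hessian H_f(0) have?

2

Hessian at 0 has rank 0.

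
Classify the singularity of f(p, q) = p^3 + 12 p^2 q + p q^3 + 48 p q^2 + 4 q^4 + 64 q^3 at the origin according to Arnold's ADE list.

The Hessian of f at 0 is [[0, 0], [0, 0]] with rank 0, so corank 2. A Groebner basis of the Jacobian ideal J(f) in C{p,q} is {p^3 + 12*p^2*q + 384*p^2 + 3072*p*q + 6144*q^2, -12*p^2 + p*q^2 - 96*p*q - 192*q^2, 3*p^2 + 24*p*q + q^3 + 48*q^2}; counting standard monomials gives mu = 7. Corank 2; j^3 = (p + 4*q)^3 is a perfect cube, so E-series; the 4-jet and mu = 7 give E_7.

E_{7}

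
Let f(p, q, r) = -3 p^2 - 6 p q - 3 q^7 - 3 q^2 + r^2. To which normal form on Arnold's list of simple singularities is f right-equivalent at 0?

A6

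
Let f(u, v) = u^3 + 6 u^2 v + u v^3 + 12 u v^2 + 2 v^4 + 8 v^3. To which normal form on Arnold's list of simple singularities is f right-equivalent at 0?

The Hessian of f at 0 has rank 0. Corank 2; j^3 = (u + 2*v)^3 is a perfect cube, so E-series; the 4-jet and mu = 7 give E_7.

E_7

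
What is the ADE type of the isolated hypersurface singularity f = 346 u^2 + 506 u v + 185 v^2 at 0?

A_{1}

The Hessian of f at 0 has rank 2. Corank 0: nondegenerate Morse point, so A_1.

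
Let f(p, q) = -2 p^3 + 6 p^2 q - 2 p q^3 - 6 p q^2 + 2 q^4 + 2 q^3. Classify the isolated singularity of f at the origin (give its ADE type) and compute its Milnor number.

Type E7, Milnor number mu = 7.

The Hessian of f at 0 has rank 0. Corank 2; j^3 = -2*(p - q)^3 is a perfect cube, so E-series; the 4-jet and mu = 7 give E_7.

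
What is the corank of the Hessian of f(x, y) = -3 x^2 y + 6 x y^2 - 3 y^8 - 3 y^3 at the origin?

2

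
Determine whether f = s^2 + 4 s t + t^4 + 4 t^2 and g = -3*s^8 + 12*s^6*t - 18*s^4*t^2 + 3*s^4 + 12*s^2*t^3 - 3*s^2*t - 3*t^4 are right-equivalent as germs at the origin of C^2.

The Hessian of f at 0 has rank 1. Corank 1: A-series; mu = 3 gives A_3. The Hessian of g at 0 has rank 0. Corank 2; j^3 = -3*s^2*t has shape L^2 M (L != M), so D-series; mu = 5 gives D_5. f is A_3 but g is D_5, hence not right-equivalent.

No.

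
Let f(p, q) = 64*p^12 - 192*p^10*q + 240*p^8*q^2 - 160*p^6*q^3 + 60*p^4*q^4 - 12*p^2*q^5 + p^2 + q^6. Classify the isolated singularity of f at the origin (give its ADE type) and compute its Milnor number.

Type A_5, Milnor number mu = 5.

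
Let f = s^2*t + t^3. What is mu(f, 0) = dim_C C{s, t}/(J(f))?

The Hessian of f at 0 is [[0, 0], [0, 0]] with rank 0, so corank 2. A Groebner basis of the Jacobian ideal J(f) in C{s,t} is {t^3, s^2 + 3*t^2, s*t}; counting standard monomials gives mu = 4. Corank 2; j^3 = t*(s^2 + t^2) splits into three distinct lines over C (the quadratic factor has nonzero discriminant), so D_4.

4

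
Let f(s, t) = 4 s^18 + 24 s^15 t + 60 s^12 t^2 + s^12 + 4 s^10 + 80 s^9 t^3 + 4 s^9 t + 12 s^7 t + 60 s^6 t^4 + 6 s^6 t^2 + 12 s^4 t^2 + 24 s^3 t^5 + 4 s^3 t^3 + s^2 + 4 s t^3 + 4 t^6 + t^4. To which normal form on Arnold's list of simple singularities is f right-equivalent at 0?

A_3

The Hessian of f at 0 has rank 1. Corank 1: A-series; mu = 3 gives A_3.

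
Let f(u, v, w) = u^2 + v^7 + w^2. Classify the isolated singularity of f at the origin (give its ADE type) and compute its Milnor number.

Type A_6, Milnor number mu = 6.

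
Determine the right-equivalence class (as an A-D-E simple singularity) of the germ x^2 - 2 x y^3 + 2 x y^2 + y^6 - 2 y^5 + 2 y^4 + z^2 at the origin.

A3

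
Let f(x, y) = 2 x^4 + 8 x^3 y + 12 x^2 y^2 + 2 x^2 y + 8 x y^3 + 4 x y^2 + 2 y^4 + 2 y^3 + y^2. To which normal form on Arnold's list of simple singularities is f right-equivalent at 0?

The Hessian of f at 0 has rank 1. Corank 1: A-series; mu = 3 gives A_3.

A3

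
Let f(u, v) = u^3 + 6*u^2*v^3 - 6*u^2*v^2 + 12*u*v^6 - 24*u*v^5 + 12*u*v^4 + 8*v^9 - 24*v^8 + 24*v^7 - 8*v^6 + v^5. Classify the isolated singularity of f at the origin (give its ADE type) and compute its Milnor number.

Type E8, Milnor number mu = 8.

The Hessian of f at 0 has rank 0. Corank 2; j^3 = u^3 is a perfect cube, so E-series; the 5-jet and mu = 8 give E_8.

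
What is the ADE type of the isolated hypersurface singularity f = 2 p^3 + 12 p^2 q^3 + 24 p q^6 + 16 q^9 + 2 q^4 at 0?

E_6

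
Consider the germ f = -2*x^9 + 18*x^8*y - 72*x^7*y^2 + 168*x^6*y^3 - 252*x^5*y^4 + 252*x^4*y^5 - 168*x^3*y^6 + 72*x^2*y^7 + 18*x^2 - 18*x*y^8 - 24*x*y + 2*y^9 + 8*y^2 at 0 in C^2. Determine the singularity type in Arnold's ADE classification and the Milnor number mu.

Type A8, Milnor number mu = 8.

The Hessian of f at 0 has rank 1. Corank 1: A-series; mu = 8 gives A_8.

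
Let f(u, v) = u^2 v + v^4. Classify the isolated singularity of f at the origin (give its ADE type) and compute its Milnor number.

Type D_{5}, Milnor number mu = 5.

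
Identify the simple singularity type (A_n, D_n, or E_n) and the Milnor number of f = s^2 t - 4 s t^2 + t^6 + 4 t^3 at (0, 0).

The Hessian of f at 0 has rank 0. Corank 2; j^3 = t*(s - 2*t)^2 has shape L^2 M (L != M), so D-series; mu = 7 gives D_7.

Type D7, Milnor number mu = 7.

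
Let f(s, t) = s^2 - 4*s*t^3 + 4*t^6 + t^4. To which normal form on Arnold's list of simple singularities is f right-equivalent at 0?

The Hessian of f at 0 is [[2, 0], [0, 0]] with rank 1, so corank 1. A Groebner basis of the Jacobian ideal J(f) in C{s,t} is {t^3, s}; counting standard monomials gives mu = 3. Corank 1: A-series; mu = 3 gives A_3.

A_{3}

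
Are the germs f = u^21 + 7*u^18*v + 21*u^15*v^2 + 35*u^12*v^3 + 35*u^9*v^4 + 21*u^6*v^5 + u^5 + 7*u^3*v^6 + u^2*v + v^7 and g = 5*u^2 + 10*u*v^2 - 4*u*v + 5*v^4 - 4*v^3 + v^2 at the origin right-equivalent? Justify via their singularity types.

No.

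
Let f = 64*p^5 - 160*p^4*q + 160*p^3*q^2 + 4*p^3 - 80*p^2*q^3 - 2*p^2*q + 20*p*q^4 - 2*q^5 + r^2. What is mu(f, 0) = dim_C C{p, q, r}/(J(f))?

The Hessian of f at 0 has rank 1. Corank 2; j^3 = 2*p^2*(2*p - q) has shape L^2 M (L != M), so D-series; mu = 6 gives D_6.

6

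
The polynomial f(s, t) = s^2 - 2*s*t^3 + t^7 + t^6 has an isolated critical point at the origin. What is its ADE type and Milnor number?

The Hessian of f at 0 has rank 1. Corank 1: A-series; mu = 6 gives A_6.

Type A_6, Milnor number mu = 6.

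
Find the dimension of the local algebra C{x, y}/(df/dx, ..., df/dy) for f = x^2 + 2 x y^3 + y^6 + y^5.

4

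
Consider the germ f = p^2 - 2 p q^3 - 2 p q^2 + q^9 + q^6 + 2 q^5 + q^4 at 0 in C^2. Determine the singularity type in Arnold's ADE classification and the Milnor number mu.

Type A_8, Milnor number mu = 8.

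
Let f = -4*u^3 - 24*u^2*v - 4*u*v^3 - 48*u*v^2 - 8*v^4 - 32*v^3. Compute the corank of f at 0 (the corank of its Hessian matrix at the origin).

2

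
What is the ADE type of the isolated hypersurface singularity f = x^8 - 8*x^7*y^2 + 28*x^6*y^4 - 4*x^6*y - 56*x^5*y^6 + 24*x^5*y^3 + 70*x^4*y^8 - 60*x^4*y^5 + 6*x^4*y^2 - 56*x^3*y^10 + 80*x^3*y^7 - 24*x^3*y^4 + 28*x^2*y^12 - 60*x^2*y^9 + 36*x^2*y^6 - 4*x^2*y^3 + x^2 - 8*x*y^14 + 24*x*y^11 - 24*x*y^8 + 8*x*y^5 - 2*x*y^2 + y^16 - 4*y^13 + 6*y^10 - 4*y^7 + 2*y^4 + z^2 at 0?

A3

The Hessian of f at 0 has rank 2. Corank 1: A-series; mu = 3 gives A_3.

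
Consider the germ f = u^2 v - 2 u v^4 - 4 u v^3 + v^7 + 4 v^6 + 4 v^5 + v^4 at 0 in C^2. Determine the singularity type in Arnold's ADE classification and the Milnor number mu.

Type D5, Milnor number mu = 5.

The Hessian of f at 0 has rank 0. Corank 2; j^3 = u^2*v has shape L^2 M (L != M), so D-series; mu = 5 gives D_5.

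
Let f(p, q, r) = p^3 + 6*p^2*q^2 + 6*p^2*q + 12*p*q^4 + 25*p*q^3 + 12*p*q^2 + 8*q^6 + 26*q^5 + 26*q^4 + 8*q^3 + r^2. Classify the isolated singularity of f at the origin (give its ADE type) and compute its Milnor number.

The Hessian of f at 0 is [[0, 0, 0], [0, 0, 0], [0, 0, 2]] with rank 1, so corank 2. A Groebner basis of the Jacobian ideal J(f) in C{p,q,r} is {-p^2/4 - p*q + q^4 - q^3/12 - q^2, p^3 + 11*p^2/2 + 22*p*q + 59*q^3/6 + 22*q^2, p^2*q - 23*p^2/12 - 23*p*q/3 - 167*q^3/36 - 23*q^2/3, p^2/2 + p*q^2 + 2*p*q + 13*q^3/6 + 2*q^2, r}; counting standard monomials gives mu = 7. Corank 2; j^3 = (p + 2*q)^3 is a perfect cube, so E-series; the 4-jet and mu = 7 give E_7.

Type E7, Milnor number mu = 7.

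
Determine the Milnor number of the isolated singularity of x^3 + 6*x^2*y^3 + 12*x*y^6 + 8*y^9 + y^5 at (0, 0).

The Hessian of f at 0 has rank 0. Corank 2; j^3 = x^3 is a perfect cube, so E-series; the 5-jet and mu = 8 give E_8.

8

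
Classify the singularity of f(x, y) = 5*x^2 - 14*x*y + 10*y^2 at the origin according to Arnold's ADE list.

The Hessian of f at 0 has rank 2. Corank 0: nondegenerate Morse point, so A_1.

A1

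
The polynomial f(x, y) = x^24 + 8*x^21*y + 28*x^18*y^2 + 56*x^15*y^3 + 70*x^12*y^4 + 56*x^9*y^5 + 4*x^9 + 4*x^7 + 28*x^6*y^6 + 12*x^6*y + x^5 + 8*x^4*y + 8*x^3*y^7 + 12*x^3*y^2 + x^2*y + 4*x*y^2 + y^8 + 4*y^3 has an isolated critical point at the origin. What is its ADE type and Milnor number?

Type D_{9}, Milnor number mu = 9.

The Hessian of f at 0 is [[0, 0], [0, 0]] with rank 0, so corank 2. A Groebner basis of the Jacobian ideal J(f) in C{x,y} is {x^2*y^2 - x^2*y/256 - x^2/8 - x*y^2/64 - 3*x*y/4 - y^3/64 - y^2, x^2*y/256 + x^2/8 + x*y^3 + x*y^2/64 + 5*x*y/8 + y^3/64 + 3*y^2/4, -3*x^2*y/1024 - 3*x^2/32 - 3*x*y^2/256 - 7*x*y/16 + y^4 - 3*y^3/256 - y^2/2, x^3 + 6*x^2*y + 12*x*y^2 + 8*y^3}; counting standard monomials gives mu = 9. Corank 2; j^3 = y*(x + 2*y)^2 has shape L^2 M (L != M), so D-series; mu = 9 gives D_9.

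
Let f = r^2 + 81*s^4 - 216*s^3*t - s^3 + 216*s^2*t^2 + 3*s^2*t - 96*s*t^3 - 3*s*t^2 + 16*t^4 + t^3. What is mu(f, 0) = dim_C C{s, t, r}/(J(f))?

The Hessian of f at 0 is [[0, 0, 0], [0, 0, 0], [0, 0, 2]] with rank 1, so corank 2. A Groebner basis of the Jacobian ideal J(f) in C{s,t,r} is {t^4, s*t^2 - 8*t^3/9, s^2 - 2*s*t + t^2, r}; counting standard monomials gives mu = 6. Corank 2; j^3 = -(s - t)^3 is a perfect cube, so E-series; the 4-jet and mu = 6 give E_6.

6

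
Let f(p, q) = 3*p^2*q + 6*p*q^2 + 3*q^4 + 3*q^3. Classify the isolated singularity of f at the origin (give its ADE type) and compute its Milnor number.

Type D_{5}, Milnor number mu = 5.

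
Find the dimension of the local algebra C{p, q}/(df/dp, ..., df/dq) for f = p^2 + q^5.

4

The Hessian of f at 0 is [[2, 0], [0, 0]] with rank 1, so corank 1. A Groebner basis of the Jacobian ideal J(f) in C{p,q} is {q^4, p}; counting standard monomials gives mu = 4. Corank 1: A-series; mu = 4 gives A_4.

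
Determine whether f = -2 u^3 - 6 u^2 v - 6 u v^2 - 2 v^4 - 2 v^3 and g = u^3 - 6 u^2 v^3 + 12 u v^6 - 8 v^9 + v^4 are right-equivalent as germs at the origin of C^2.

Yes.

The Hessian of f at 0 is [[0, 0], [0, 0]] with rank 0, so corank 2. A Groebner basis of the Jacobian ideal J(f) in C{u,v} is {v^3, u^2 + 2*u*v + v^2}; counting standard monomials gives mu = 6. Corank 2; j^3 = -2*(u + v)^3 is a perfect cube, so E-series; the 4-jet and mu = 6 give E_6. The Hessian of g at 0 is [[0, 0], [0, 0]] with rank 0, so corank 2. A Groebner basis of the Jacobian ideal J(g) in C{u,v} is {v^3, u^2}; counting standard monomials gives mu = 6. Corank 2; j^3 = u^3 is a perfect cube, so E-series; the 4-jet and mu = 6 give E_6. Both have type E_6, hence right-equivalent.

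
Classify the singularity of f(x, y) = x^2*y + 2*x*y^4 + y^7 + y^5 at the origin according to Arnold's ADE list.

D_{6}

The Hessian of f at 0 has rank 0. Corank 2; j^3 = x^2*y has shape L^2 M (L != M), so D-series; mu = 6 gives D_6.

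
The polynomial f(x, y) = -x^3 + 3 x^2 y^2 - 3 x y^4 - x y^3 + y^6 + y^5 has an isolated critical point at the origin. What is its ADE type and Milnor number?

Type E_{7}, Milnor number mu = 7.

The Hessian of f at 0 has rank 0. Corank 2; j^3 = -x^3 is a perfect cube, so E-series; the 4-jet and mu = 7 give E_7.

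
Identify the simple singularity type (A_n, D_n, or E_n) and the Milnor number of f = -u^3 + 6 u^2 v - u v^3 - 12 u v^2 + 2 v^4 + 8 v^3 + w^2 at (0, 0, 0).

Type E_7, Milnor number mu = 7.

The Hessian of f at 0 has rank 1. Corank 2; j^3 = -(u - 2*v)^3 is a perfect cube, so E-series; the 4-jet and mu = 7 give E_7.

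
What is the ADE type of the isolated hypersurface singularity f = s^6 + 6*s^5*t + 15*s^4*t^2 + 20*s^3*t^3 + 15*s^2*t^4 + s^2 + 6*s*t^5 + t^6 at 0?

The Hessian of f at 0 has rank 1. Corank 1: A-series; mu = 5 gives A_5.

A_5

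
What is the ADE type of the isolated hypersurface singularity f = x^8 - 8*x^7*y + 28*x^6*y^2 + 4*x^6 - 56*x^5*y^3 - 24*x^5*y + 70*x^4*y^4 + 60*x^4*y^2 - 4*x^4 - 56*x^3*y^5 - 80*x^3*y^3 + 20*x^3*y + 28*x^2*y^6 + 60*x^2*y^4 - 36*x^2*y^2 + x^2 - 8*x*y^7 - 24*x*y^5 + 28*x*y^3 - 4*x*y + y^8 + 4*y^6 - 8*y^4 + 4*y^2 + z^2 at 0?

A_7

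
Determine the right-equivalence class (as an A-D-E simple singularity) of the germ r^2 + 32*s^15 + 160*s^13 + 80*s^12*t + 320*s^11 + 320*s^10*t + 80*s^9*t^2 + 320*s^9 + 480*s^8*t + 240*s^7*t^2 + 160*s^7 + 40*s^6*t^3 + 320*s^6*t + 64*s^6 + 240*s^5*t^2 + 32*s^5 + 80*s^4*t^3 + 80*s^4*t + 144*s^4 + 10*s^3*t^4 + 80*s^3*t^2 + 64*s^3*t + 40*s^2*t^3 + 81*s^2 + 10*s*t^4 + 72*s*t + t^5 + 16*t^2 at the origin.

A4

The Hessian of f at 0 has rank 2. Corank 1: A-series; mu = 4 gives A_4.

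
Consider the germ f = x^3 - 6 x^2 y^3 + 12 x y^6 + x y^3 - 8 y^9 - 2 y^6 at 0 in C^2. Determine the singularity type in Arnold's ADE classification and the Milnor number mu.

The Hessian of f at 0 has rank 0. Corank 2; j^3 = x^3 is a perfect cube, so E-series; the 4-jet and mu = 7 give E_7.

Type E7, Milnor number mu = 7.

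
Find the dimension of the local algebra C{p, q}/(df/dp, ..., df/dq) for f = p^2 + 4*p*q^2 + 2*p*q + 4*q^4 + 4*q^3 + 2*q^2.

1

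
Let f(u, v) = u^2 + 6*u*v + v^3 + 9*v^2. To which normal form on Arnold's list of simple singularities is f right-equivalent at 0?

A_{2}

The Hessian of f at 0 is [[2, 6], [6, 18]] with rank 1, so corank 1. A Groebner basis of the Jacobian ideal J(f) in C{u,v} is {v^2, u + 3*v}; counting standard monomials gives mu = 2. Corank 1: A-series; mu = 2 gives A_2.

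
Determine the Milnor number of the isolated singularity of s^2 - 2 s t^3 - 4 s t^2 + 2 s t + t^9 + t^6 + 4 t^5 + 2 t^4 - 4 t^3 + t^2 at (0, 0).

8

The Hessian of f at 0 has rank 1. Corank 1: A-series; mu = 8 gives A_8.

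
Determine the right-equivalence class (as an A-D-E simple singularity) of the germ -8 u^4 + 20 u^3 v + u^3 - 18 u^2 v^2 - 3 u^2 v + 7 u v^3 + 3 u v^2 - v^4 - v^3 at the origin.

E7

The Hessian of f at 0 has rank 0. Corank 2; j^3 = (u - v)^3 is a perfect cube, so E-series; the 4-jet and mu = 7 give E_7.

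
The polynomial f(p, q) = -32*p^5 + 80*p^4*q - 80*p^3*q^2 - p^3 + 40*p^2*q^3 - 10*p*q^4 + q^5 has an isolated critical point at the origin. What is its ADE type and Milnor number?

Type E_{8}, Milnor number mu = 8.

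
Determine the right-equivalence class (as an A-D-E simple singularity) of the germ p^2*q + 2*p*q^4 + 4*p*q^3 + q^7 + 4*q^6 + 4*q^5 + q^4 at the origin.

D_5

The Hessian of f at 0 is [[0, 0], [0, 0]] with rank 0, so corank 2. A Groebner basis of the Jacobian ideal J(f) in C{p,q} is {p*q^2, p*q/2 + q^3, p^2 - 2*p*q}; counting standard monomials gives mu = 5. Corank 2; j^3 = p^2*q has shape L^2 M (L != M), so D-series; mu = 5 gives D_5.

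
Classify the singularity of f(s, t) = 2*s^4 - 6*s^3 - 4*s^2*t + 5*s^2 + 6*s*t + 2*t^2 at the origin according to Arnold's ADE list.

A1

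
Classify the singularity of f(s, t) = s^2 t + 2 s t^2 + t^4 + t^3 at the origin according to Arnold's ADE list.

D_{5}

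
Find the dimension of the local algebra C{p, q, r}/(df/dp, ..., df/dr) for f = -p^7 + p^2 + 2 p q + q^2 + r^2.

6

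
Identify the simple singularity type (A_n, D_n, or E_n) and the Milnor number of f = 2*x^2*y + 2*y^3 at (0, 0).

Type D_4, Milnor number mu = 4.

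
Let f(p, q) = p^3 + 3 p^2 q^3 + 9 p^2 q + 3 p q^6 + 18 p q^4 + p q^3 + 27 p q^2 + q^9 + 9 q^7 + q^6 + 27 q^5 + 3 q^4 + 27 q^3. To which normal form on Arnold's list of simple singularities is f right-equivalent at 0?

E7

The Hessian of f at 0 has rank 0. Corank 2; j^3 = (p + 3*q)^3 is a perfect cube, so E-series; the 4-jet and mu = 7 give E_7.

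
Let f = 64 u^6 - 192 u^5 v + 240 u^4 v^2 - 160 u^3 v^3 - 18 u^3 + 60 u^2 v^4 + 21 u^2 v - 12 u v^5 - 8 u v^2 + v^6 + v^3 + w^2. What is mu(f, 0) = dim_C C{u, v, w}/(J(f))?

7

The Hessian of f at 0 has rank 1. Corank 2; j^3 = -(2*u - v)*(3*u - v)^2 has shape L^2 M (L != M), so D-series; mu = 7 gives D_7.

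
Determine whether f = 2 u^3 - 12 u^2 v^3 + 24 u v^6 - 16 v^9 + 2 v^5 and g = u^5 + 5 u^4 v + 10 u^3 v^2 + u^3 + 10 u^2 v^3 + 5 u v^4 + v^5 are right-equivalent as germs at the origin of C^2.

Yes.

The Hessian of f at 0 has rank 0. Corank 2; j^3 = 2*u^3 is a perfect cube, so E-series; the 5-jet and mu = 8 give E_8. The Hessian of g at 0 has rank 0. Corank 2; j^3 = u^3 is a perfect cube, so E-series; the 5-jet and mu = 8 give E_8. Both have type E_8, hence right-equivalent.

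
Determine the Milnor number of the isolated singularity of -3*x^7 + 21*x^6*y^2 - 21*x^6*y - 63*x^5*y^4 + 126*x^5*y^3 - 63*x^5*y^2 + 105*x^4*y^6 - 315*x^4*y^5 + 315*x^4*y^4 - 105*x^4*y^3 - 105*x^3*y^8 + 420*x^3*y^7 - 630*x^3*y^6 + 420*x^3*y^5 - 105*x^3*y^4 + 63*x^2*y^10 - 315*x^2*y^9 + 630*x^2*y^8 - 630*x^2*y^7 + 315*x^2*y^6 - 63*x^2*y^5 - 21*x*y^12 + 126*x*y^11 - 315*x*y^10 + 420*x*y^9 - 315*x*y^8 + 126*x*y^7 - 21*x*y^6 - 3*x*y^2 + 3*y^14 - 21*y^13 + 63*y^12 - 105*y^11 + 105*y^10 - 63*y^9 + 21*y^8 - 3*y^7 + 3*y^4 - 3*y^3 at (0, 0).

The Hessian of f at 0 has rank 0. Corank 2; j^3 = -3*y^2*(x + y) has shape L^2 M (L != M), so D-series; mu = 8 gives D_8.

8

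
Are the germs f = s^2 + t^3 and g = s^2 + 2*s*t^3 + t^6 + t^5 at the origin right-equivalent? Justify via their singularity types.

The Hessian of f at 0 is [[2, 0], [0, 0]] with rank 1, so corank 1. A Groebner basis of the Jacobian ideal J(f) in C{s,t} is {t^2, s}; counting standard monomials gives mu = 2. Corank 1: A-series; mu = 2 gives A_2. The Hessian of g at 0 is [[2, 0], [0, 0]] with rank 1, so corank 1. A Groebner basis of the Jacobian ideal J(g) in C{s,t} is {s + t^3, s^2, s*t}; counting standard monomials gives mu = 4. Corank 1: A-series; mu = 4 gives A_4. f is A_2 but g is A_4, hence not right-equivalent.

No.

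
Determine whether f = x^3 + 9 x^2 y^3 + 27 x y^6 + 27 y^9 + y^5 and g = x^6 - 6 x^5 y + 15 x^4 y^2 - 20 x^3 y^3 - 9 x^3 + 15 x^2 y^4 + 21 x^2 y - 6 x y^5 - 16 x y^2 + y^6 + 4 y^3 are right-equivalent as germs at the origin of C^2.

No.

The Hessian of f at 0 has rank 0. Corank 2; j^3 = x^3 is a perfect cube, so E-series; the 5-jet and mu = 8 give E_8. The Hessian of g at 0 has rank 0. Corank 2; j^3 = -(x - y)*(3*x - 2*y)^2 has shape L^2 M (L != M), so D-series; mu = 7 gives D_7. f is E_8 but g is D_7, hence not right-equivalent.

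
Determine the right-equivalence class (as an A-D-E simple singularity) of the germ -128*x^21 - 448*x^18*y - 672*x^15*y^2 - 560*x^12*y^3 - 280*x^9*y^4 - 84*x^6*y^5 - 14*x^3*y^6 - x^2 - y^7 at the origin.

A_6

The Hessian of f at 0 has rank 1. Corank 1: A-series; mu = 6 gives A_6.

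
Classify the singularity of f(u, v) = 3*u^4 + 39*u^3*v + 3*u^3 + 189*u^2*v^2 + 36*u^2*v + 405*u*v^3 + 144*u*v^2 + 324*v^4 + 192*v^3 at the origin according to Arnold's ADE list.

The Hessian of f at 0 has rank 0. Corank 2; j^3 = 3*(u + 4*v)^3 is a perfect cube, so E-series; the 4-jet and mu = 7 give E_7.

E7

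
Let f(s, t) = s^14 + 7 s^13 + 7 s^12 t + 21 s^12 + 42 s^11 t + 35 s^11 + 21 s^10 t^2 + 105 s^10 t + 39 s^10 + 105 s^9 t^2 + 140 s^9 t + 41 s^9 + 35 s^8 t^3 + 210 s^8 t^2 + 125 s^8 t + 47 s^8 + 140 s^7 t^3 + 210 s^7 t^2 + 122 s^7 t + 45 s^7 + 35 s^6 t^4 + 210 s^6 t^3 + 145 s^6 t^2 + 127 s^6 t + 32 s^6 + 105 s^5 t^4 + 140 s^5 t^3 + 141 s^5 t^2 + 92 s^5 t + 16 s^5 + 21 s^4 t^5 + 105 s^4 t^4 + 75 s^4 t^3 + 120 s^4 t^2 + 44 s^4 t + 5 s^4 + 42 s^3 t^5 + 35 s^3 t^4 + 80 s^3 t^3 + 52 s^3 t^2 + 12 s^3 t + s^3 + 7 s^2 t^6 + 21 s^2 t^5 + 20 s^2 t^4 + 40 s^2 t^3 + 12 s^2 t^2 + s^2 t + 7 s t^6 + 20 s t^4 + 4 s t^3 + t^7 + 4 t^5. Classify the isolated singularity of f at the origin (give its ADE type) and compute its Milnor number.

The Hessian of f at 0 is [[0, 0], [0, 0]] with rank 0, so corank 2. A Groebner basis of the Jacobian ideal J(f) in C{s,t} is {23*s^2/108 + s*t^3 - 41*s*t^2/18 - 73*s*t/108 - 73*t^3/54, -5*s^2/18 + 25*s*t^2/6 + 19*s*t/18 + t^4 + 19*t^3/9, s^3 + 8*s^2/27 - 16*s*t^2/9 - 16*s*t/27 - 32*t^3/27, s^2*t + s^2/6 + s*t^2 + s*t/6 + t^3/3}; counting standard monomials gives mu = 8. Corank 2; j^3 = s^2*(s + t) has shape L^2 M (L != M), so D-series; mu = 8 gives D_8.

Type D_8, Milnor number mu = 8.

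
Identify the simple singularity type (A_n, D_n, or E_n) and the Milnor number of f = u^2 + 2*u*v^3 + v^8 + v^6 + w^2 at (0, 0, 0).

Type A7, Milnor number mu = 7.

The Hessian of f at 0 has rank 2. Corank 1: A-series; mu = 7 gives A_7.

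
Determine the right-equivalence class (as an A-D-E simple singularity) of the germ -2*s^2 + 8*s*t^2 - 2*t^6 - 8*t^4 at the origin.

A_5

The Hessian of f at 0 has rank 1. Corank 1: A-series; mu = 5 gives A_5.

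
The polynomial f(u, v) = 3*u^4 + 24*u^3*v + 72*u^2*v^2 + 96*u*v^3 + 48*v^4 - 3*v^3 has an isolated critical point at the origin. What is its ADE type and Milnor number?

Type E_6, Milnor number mu = 6.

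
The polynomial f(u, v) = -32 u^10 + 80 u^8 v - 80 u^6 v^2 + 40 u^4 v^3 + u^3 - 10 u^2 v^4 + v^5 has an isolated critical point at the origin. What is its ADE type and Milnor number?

Type E_8, Milnor number mu = 8.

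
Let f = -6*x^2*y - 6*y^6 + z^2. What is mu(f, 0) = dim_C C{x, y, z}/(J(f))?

7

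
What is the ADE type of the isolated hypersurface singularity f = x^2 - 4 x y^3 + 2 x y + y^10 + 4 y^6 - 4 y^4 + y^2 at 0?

A_9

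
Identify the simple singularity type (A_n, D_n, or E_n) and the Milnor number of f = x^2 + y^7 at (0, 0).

Type A_{6}, Milnor number mu = 6.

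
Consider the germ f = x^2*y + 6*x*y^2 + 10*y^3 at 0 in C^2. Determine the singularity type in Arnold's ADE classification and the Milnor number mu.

Type D_4, Milnor number mu = 4.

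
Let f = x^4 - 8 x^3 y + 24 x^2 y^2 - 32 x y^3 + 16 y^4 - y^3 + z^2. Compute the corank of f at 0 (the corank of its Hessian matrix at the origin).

Hessian at 0 has rank 1.

2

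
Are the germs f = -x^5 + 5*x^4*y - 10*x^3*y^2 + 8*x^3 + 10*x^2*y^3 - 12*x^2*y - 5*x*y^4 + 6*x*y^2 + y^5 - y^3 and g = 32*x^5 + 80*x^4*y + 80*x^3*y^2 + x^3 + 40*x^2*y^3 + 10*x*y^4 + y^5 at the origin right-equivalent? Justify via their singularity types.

The Hessian of f at 0 has rank 0. Corank 2; j^3 = (2*x - y)^3 is a perfect cube, so E-series; the 5-jet and mu = 8 give E_8. The Hessian of g at 0 has rank 0. Corank 2; j^3 = x^3 is a perfect cube, so E-series; the 5-jet and mu = 8 give E_8. Both have type E_8, hence right-equivalent.

Yes.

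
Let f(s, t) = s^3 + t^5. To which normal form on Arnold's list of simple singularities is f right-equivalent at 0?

E_{8}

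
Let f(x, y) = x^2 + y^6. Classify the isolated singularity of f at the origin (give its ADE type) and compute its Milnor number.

The Hessian of f at 0 has rank 1. Corank 1: A-series; mu = 5 gives A_5.

Type A_{5}, Milnor number mu = 5.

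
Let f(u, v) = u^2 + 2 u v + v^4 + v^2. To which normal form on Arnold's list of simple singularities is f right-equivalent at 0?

A_{3}

The Hessian of f at 0 is [[2, 2], [2, 2]] with rank 1, so corank 1. A Groebner basis of the Jacobian ideal J(f) in C{u,v} is {v^3, u + v}; counting standard monomials gives mu = 3. Corank 1: A-series; mu = 3 gives A_3.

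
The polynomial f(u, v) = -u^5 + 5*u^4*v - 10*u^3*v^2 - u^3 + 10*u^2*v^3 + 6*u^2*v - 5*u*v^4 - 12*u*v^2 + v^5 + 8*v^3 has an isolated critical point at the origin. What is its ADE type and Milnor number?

The Hessian of f at 0 has rank 0. Corank 2; j^3 = -(u - 2*v)^3 is a perfect cube, so E-series; the 5-jet and mu = 8 give E_8.

Type E_{8}, Milnor number mu = 8.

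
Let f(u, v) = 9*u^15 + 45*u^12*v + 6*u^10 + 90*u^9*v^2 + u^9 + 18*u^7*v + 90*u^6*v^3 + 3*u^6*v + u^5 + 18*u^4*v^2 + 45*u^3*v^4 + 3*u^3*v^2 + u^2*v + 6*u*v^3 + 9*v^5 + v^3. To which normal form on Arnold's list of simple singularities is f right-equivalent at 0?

D_{4}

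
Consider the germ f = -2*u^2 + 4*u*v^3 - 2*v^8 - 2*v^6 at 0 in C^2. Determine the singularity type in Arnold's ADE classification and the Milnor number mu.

The Hessian of f at 0 is [[-4, 0], [0, 0]] with rank 1, so corank 1. A Groebner basis of the Jacobian ideal J(f) in C{u,v} is {u^3, u^2*v, -u + v^3}; counting standard monomials gives mu = 7. Corank 1: A-series; mu = 7 gives A_7.

Type A_7, Milnor number mu = 7.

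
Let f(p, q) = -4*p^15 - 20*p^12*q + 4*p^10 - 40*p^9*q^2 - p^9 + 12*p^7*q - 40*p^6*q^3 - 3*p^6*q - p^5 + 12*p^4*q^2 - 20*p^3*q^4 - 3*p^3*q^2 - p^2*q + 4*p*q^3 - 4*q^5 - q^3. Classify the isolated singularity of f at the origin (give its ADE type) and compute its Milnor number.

Type D_{4}, Milnor number mu = 4.

The Hessian of f at 0 is [[0, 0], [0, 0]] with rank 0, so corank 2. A Groebner basis of the Jacobian ideal J(f) in C{p,q} is {q^3, p^2 + 3*q^2, p*q}; counting standard monomials gives mu = 4. Corank 2; j^3 = -q*(p^2 + q^2) splits into three distinct lines over C (the quadratic factor has nonzero discriminant), so D_4.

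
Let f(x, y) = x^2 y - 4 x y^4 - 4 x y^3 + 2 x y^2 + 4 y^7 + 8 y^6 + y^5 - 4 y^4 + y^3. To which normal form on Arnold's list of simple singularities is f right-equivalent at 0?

The Hessian of f at 0 has rank 0. Corank 2; j^3 = y*(x + y)^2 has shape L^2 M (L != M), so D-series; mu = 6 gives D_6.

D_{6}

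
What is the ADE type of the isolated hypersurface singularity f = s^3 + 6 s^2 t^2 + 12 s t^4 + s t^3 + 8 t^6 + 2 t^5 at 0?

The Hessian of f at 0 is [[0, 0], [0, 0]] with rank 0, so corank 2. A Groebner basis of the Jacobian ideal J(f) in C{s,t} is {-s^2/4 + t^4 - t^3/12, s^3, s^2*t + s^2/12 + t^3/36, s^2/2 + s*t^2 + t^3/6}; counting standard monomials gives mu = 7. Corank 2; j^3 = s^3 is a perfect cube, so E-series; the 4-jet and mu = 7 give E_7.

E7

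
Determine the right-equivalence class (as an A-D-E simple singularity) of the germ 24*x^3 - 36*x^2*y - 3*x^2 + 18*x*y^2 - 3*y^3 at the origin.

The Hessian of f at 0 is [[-6, 0], [0, 0]] with rank 1, so corank 1. A Groebner basis of the Jacobian ideal J(f) in C{x,y} is {y^2, x}; counting standard monomials gives mu = 2. Corank 1: A-series; mu = 2 gives A_2.

A2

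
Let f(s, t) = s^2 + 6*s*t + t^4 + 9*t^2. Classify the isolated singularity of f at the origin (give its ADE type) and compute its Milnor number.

The Hessian of f at 0 has rank 1. Corank 1: A-series; mu = 3 gives A_3.

Type A_3, Milnor number mu = 3.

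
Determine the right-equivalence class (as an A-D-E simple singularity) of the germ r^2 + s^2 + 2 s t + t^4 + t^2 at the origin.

The Hessian of f at 0 has rank 2. Corank 1: A-series; mu = 3 gives A_3.

A_{3}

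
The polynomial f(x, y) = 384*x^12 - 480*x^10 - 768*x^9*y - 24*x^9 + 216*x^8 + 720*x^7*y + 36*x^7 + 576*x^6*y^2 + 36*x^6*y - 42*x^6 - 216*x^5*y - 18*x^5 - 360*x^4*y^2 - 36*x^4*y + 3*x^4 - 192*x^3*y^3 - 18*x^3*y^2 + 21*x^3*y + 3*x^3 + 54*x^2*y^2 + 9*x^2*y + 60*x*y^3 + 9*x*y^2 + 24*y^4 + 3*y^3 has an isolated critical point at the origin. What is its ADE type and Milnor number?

Type E_{7}, Milnor number mu = 7.

The Hessian of f at 0 has rank 0. Corank 2; j^3 = 3*(x + y)^3 is a perfect cube, so E-series; the 4-jet and mu = 7 give E_7.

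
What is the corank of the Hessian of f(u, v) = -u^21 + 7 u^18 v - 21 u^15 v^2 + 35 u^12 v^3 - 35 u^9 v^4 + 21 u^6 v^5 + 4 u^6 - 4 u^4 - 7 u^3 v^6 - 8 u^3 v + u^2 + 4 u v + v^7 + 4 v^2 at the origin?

1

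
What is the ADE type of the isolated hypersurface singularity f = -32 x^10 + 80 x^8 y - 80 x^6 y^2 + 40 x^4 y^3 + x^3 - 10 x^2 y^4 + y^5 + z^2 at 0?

The Hessian of f at 0 is [[0, 0, 0], [0, 0, 0], [0, 0, 2]] with rank 1, so corank 2. A Groebner basis of the Jacobian ideal J(f) in C{x,y,z} is {y^4, x^2, z}; counting standard monomials gives mu = 8. Corank 2; j^3 = x^3 is a perfect cube, so E-series; the 5-jet and mu = 8 give E_8.

E_8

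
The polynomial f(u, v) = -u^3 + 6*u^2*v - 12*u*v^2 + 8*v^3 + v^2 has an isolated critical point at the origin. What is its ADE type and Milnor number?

The Hessian of f at 0 is [[0, 0], [0, 2]] with rank 1, so corank 1. A Groebner basis of the Jacobian ideal J(f) in C{u,v} is {u^2, v}; counting standard monomials gives mu = 2. Corank 1: A-series; mu = 2 gives A_2.

Type A2, Milnor number mu = 2.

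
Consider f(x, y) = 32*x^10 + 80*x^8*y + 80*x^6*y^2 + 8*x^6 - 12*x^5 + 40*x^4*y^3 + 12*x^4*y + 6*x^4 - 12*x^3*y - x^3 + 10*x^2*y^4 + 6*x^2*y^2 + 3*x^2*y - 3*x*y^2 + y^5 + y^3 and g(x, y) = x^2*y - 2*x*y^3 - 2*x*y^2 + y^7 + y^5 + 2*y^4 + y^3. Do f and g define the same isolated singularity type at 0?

No.

The Hessian of f at 0 is [[0, 0], [0, 0]] with rank 0, so corank 2. A Groebner basis of the Jacobian ideal J(f) in C{x,y} is {-x^2/16 + x*y^3 + x*y^2/4 + x*y/8 - y^3/4 - y^2/16, y^4, x^3 - 3*x^2/4 + 3*x*y/2 - y^3 - 3*y^2/4, x^2*y - x^2/4 - x*y^2 + x*y/2 - y^2/4}; counting standard monomials gives mu = 8. Corank 2; j^3 = -(x - y)^3 is a perfect cube, so E-series; the 5-jet and mu = 8 give E_8. The Hessian of g at 0 is [[0, 0], [0, 0]] with rank 0, so corank 2. A Groebner basis of the Jacobian ideal J(g) in C{x,y} is {x^2*y^2 - 2*x^2*y + x^2/7 + 20*x*y^2/7 - 8*x*y/7 + y^2, x^3 - 3*x^2*y + x^2/7 + 20*x*y^2/7 - 8*x*y/7 + y^2, -x*y + y^3 + y^2}; counting standard monomials gives mu = 8. Corank 2; j^3 = y*(x - y)^2 has shape L^2 M (L != M), so D-series; mu = 8 gives D_8. f is E_8 but g is D_8, hence not right-equivalent.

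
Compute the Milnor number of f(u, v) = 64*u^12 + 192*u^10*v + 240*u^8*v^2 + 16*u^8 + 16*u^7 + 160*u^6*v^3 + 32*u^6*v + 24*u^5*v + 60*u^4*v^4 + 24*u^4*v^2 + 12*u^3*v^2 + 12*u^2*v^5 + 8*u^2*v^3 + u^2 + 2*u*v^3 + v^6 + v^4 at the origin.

The Hessian of f at 0 is [[2, 0], [0, 0]] with rank 1, so corank 1. A Groebner basis of the Jacobian ideal J(f) in C{u,v} is {v^3, u}; counting standard monomials gives mu = 3. Corank 1: A-series; mu = 3 gives A_3.

3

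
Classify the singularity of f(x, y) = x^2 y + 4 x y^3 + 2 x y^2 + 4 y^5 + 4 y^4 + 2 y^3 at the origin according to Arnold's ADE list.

D4

The Hessian of f at 0 has rank 0. Corank 2; j^3 = y*(x^2 + 2*x*y + 2*y^2) splits into three distinct lines over C (the quadratic factor has nonzero discriminant), so D_4.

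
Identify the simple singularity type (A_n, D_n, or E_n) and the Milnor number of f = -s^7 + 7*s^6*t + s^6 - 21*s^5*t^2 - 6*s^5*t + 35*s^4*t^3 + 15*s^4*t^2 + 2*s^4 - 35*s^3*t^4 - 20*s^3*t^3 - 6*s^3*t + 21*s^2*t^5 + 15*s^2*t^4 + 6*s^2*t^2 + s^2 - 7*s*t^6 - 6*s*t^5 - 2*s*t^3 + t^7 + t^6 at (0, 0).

The Hessian of f at 0 has rank 1. Corank 1: A-series; mu = 6 gives A_6.

Type A_{6}, Milnor number mu = 6.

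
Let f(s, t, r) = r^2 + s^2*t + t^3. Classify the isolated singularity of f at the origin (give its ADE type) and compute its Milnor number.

Type D_4, Milnor number mu = 4.

The Hessian of f at 0 has rank 1. Corank 2; j^3 = t*(s^2 + t^2) splits into three distinct lines over C (the quadratic factor has nonzero discriminant), so D_4.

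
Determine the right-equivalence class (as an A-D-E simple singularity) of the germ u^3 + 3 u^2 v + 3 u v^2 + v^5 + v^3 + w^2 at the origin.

E8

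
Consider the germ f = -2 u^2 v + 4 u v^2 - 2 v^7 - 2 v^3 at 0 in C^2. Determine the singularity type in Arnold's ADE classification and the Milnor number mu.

The Hessian of f at 0 has rank 0. Corank 2; j^3 = -2*v*(u - v)^2 has shape L^2 M (L != M), so D-series; mu = 8 gives D_8.

Type D_{8}, Milnor number mu = 8.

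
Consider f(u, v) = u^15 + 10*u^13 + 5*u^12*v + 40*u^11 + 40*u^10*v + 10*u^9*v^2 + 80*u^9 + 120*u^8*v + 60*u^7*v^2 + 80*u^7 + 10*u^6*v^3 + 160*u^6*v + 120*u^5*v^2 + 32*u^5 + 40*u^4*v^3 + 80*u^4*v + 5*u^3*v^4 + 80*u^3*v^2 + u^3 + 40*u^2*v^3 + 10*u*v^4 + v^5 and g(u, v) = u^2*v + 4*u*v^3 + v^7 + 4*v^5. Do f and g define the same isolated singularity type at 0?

No.

The Hessian of f at 0 has rank 0. Corank 2; j^3 = u^3 is a perfect cube, so E-series; the 5-jet and mu = 8 give E_8. The Hessian of g at 0 has rank 0. Corank 2; j^3 = u^2*v has shape L^2 M (L != M), so D-series; mu = 8 gives D_8. f is E_8 but g is D_8, hence not right-equivalent.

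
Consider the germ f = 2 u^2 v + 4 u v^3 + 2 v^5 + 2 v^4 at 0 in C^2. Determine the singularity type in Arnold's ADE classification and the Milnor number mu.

The Hessian of f at 0 has rank 0. Corank 2; j^3 = 2*u^2*v has shape L^2 M (L != M), so D-series; mu = 5 gives D_5.

Type D_5, Milnor number mu = 5.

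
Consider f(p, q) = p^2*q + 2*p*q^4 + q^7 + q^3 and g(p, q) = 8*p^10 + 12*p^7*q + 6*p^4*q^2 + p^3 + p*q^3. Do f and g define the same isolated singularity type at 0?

No.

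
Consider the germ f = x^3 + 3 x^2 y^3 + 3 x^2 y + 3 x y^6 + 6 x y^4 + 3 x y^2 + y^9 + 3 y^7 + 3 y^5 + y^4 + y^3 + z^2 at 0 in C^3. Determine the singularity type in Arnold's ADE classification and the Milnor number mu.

Type E_{6}, Milnor number mu = 6.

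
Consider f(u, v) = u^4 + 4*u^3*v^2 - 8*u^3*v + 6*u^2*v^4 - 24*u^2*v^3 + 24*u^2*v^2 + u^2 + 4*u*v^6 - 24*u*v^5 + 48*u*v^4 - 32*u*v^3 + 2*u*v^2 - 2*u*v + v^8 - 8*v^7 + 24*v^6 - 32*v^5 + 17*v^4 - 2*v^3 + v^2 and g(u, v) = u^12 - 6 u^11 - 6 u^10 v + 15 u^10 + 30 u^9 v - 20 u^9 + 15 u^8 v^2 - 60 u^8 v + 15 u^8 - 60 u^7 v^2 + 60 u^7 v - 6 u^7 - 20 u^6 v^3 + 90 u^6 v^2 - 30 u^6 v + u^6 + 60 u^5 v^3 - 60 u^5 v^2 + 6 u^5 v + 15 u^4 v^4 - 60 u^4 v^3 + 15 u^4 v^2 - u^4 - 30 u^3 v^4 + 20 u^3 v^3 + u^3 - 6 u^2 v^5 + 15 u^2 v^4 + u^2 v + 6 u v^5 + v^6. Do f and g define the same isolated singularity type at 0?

The Hessian of f at 0 has rank 1. Corank 1: A-series; mu = 3 gives A_3. The Hessian of g at 0 has rank 0. Corank 2; j^3 = u^2*(u + v) has shape L^2 M (L != M), so D-series; mu = 7 gives D_7. f is A_3 but g is D_7, hence not right-equivalent.

No.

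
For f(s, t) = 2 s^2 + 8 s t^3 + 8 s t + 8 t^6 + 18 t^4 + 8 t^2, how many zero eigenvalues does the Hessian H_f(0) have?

Hessian at 0 has rank 1.

1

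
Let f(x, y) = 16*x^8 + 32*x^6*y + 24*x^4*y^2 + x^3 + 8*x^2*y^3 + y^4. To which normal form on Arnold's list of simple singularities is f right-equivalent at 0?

The Hessian of f at 0 is [[0, 0], [0, 0]] with rank 0, so corank 2. A Groebner basis of the Jacobian ideal J(f) in C{x,y} is {y^3, x^2}; counting standard monomials gives mu = 6. Corank 2; j^3 = x^3 is a perfect cube, so E-series; the 4-jet and mu = 6 give E_6.

E_6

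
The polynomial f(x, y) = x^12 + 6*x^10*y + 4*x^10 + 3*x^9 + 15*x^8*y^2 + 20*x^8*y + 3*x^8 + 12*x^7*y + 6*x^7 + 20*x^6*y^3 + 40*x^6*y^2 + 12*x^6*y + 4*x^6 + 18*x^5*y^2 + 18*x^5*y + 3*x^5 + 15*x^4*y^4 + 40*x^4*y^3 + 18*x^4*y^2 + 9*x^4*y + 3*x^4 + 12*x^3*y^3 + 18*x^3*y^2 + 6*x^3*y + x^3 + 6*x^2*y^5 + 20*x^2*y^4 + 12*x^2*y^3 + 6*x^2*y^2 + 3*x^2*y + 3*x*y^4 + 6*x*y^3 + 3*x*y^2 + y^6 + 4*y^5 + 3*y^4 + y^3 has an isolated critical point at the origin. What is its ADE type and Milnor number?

Type E_8, Milnor number mu = 8.

The Hessian of f at 0 has rank 0. Corank 2; j^3 = (x + y)^3 is a perfect cube, so E-series; the 5-jet and mu = 8 give E_8.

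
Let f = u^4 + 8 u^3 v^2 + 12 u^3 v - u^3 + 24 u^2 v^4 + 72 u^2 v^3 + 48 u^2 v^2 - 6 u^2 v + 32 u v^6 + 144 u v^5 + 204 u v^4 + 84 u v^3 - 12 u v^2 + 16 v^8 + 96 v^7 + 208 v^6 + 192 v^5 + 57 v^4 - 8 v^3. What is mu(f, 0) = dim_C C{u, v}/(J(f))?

6

The Hessian of f at 0 is [[0, 0], [0, 0]] with rank 0, so corank 2. A Groebner basis of the Jacobian ideal J(f) in C{u,v} is {u^3 + 9*u^2 + 36*u*v + 36*v^2, u^2*v - 4*u^2 - 16*u*v - 16*v^2, 7*u^2/4 + u*v^2 + 7*u*v + 7*v^2, -3*u^2/4 - 3*u*v + v^3 - 3*v^2}; counting standard monomials gives mu = 6. Corank 2; j^3 = -(u + 2*v)^3 is a perfect cube, so E-series; the 4-jet and mu = 6 give E_6.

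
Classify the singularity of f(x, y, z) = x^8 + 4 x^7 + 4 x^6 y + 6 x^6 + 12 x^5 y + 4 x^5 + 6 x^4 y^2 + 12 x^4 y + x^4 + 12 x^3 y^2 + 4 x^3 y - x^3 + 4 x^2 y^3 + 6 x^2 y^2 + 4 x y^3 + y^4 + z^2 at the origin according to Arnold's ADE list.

The Hessian of f at 0 has rank 1. Corank 2; j^3 = -x^3 is a perfect cube, so E-series; the 4-jet and mu = 6 give E_6.

E_6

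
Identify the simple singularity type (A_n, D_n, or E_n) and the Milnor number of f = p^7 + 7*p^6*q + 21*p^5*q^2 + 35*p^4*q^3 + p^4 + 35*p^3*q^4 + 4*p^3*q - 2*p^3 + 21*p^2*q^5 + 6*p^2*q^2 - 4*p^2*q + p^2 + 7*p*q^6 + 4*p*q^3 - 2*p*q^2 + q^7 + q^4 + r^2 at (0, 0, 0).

Type A_6, Milnor number mu = 6.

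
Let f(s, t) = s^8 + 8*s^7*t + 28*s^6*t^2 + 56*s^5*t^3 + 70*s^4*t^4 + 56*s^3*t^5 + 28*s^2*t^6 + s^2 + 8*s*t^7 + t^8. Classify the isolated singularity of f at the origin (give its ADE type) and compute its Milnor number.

Type A7, Milnor number mu = 7.

The Hessian of f at 0 has rank 1. Corank 1: A-series; mu = 7 gives A_7.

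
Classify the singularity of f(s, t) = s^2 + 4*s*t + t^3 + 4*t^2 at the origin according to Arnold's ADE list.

The Hessian of f at 0 has rank 1. Corank 1: A-series; mu = 2 gives A_2.

A2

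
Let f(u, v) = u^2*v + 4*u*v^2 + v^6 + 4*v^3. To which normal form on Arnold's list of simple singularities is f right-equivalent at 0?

D_{7}

The Hessian of f at 0 is [[0, 0], [0, 0]] with rank 0, so corank 2. A Groebner basis of the Jacobian ideal J(f) in C{u,v} is {u^2/6 + v^5 - 2*v^2/3, u^3 + 8*v^3, u*v + 2*v^2}; counting standard monomials gives mu = 7. Corank 2; j^3 = v*(u + 2*v)^2 has shape L^2 M (L != M), so D-series; mu = 7 gives D_7.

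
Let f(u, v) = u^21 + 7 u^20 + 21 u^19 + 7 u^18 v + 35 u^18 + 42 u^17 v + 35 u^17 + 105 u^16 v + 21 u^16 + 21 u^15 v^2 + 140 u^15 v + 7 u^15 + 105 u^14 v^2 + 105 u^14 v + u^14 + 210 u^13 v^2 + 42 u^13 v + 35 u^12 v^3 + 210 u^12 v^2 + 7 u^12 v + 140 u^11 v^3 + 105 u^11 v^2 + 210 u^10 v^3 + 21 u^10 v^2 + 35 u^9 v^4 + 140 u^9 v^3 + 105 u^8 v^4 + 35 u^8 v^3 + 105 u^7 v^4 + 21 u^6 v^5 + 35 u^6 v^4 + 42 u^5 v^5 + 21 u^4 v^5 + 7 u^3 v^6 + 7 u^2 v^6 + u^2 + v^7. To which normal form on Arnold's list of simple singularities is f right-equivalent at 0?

A6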